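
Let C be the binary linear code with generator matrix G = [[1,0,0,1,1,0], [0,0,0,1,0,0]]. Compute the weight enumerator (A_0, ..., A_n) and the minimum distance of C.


Weight distribution: A_0 = 1, A_1 = 1, A_2 = 1, A_3 = 1. Minimum distance d = 1.

Enumerate all 2^2 = 4 messages m ∈ F_2^2.
For each, compute codeword c = mG in F_2^6, then tally its weight.
  m = 00 → c = 000000, weight = 0.
  m = 10 → c = 100110, weight = 3.
  m = 01 → c = 000100, weight = 1.
  m = 11 → c = 100010, weight = 2.
Tally weights:
  weight 0: 1 codewords.
  weight 1: 1 codewords.
  weight 2: 1 codewords.
  weight 3: 1 codewords.
Minimum distance d = smallest w > 0 with A_w > 0 = 1.
Sanity: Σ A_w = 4 = 2^2 = 4 ✓.


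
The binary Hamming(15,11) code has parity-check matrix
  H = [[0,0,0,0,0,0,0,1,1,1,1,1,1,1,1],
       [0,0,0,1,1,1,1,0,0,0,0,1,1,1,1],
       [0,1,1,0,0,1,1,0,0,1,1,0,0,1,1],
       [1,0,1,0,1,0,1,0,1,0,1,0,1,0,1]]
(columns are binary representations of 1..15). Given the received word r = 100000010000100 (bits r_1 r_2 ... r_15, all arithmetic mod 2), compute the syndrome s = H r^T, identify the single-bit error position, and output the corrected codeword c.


s = (0, 1, 0, 0)^T, error position = 4, corrected codeword c = 100100010000100

Compute s = H r^T mod 2 one row at a time:
  s_1 = 1 + 0 + 0 + 0 + 0 + 1 + 0 + 0 = 2 ≡ 0 (mod 2).
  s_2 = 0 + 0 + 0 + 0 + 0 + 1 + 0 + 0 = 1 ≡ 1 (mod 2).
  s_3 = 0 + 0 + 0 + 0 + 0 + 0 + 0 + 0 = 0 ≡ 0 (mod 2).
  s_4 = 1 + 0 + 0 + 0 + 0 + 0 + 1 + 0 = 2 ≡ 0 (mod 2).
s = (0, 1, 0, 0)^T — this equals column 4 of H (binary 0100), so error is at position 4.
Correct: flip bit 4 of r = 100000010000100 to get c = 100100010000100.


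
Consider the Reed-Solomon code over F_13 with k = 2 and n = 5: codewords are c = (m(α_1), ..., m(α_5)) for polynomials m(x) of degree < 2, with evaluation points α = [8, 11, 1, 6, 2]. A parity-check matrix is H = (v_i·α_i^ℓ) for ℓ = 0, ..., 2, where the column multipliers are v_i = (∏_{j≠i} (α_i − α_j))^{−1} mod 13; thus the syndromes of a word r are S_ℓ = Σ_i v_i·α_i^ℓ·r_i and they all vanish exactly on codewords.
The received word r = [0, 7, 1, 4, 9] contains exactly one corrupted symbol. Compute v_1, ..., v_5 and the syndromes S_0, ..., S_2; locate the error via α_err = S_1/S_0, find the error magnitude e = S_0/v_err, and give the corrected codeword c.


S = (2, 4, 8), error at position 5, error magnitude e = 10, c = [0, 7, 1, 4, 12].

Step 1: column multipliers v_i = (∏_{j≠i}(α_i − α_j))^{−1} mod 13.
  i = 1 (α = 8): (8−11)(8−1)(8−6)(8−2) = (−3)·7·2·6 = −252 ≡ 8, so v_1 = 8^{−1} = 5 (mod 13).
  i = 2 (α = 11): (11−8)(11−1)(11−6)(11−2) = 3·10·5·9 = 1350 ≡ 11, so v_2 = 11^{−1} = 6 (mod 13).
  i = 3 (α = 1): (1−8)(1−11)(1−6)(1−2) = (−7)·(−10)·(−5)·(−1) = 350 ≡ 12, so v_3 = 12^{−1} = 12 (mod 13).
  i = 4 (α = 6): (6−8)(6−11)(6−1)(6−2) = (−2)·(−5)·5·4 = 200 ≡ 5, so v_4 = 5^{−1} = 8 (mod 13).
  i = 5 (α = 2): (2−8)(2−11)(2−1)(2−6) = (−6)·(−9)·1·(−4) = −216 ≡ 5, so v_5 = 5^{−1} = 8 (mod 13).
  v = [5, 6, 12, 8, 8].
Step 2: syndromes of r = [0, 7, 1, 4, 9] (all sums mod 13).
  S_0 = Σ v_i r_i = 5·0 + 6·7 + 12·1 + 8·4 + 8·9 = 158 ≡ 2.
  S_1 = Σ v_i α_i r_i = 5·8·0 + 6·11·7 + 12·1·1 + 8·6·4 + 8·2·9 = 810 ≡ 4.
  α_i^2 mod 13 = [12, 4, 1, 10, 4].
  S_2 = Σ v_i α_i^2 r_i = 5·12·0 + 6·4·7 + 12·1·1 + 8·10·4 + 8·4·9 = 788 ≡ 8.
  S = (2, 4, 8) ≠ 0, so r is not a codeword (an error is present).
Step 3: locate the error. For a single error e at position i, S_ℓ = v_i·e·α_i^ℓ, so α_err = S_1/S_0.
  S_0^{−1} = 2^{−1} = 7 (mod 13), so α_err = 4·7 = 28 ≡ 2 = α_5. Error position i = 5.
  Consistency check: S_2/S_1 = 8·10 = 80 ≡ 2 = α_err ✓ (single-error assumption holds).
Step 4: error magnitude e = S_0/v_5 = S_0·∏_{j≠5}(α_5 − α_j) = 2·5 = 10 ≡ 10 (mod 13).
Step 5: correct position 5: c_5 = r_5 − e = 9 − 10 ≡ 12 (mod 13). Hence c = [0, 7, 1, 4, 12].
  Check: interpolating c through the α_i gives m(x) = 3 + 11·x (degree < 2) with m(α_i) = c_i for every i, so c is indeed a codeword.


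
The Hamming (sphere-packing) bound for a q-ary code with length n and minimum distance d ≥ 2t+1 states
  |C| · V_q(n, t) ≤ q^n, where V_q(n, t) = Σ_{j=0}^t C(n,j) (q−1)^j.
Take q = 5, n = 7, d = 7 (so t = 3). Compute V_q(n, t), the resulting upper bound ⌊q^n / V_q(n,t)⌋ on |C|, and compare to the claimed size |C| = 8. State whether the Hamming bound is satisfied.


V_q(n, t) = 2605, q^n = 78125, Hamming bound = 29, |C| = 8 ≤ bound (satisfied).

Step 1: Compute V_q(n, t) = Σ_{j=0}^3 C(n, j) (q−1)^j.
  j = 0: C(7,0)·(4)^0 = 1·1 = 1.
  j = 1: C(7,1)·(4)^1 = 7·4 = 28.
  j = 2: C(7,2)·(4)^2 = 21·16 = 336.
  j = 3: C(7,3)·(4)^3 = 35·64 = 2240.
  V_q(n, t) = 1 + 28 + 336 + 2240 = 2605.
Step 2: q^n = 5^7 = 78125.
Step 3: Hamming bound ⌊q^n / V_q(n,t)⌋ = ⌊78125/2605⌋ = 29.
Step 4: Compare |C| = 8 to 29: satisfied.
The claimed |C| lies below the Hamming bound.


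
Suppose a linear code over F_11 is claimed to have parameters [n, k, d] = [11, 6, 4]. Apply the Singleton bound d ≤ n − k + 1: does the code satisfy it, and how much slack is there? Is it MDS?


Singleton RHS = n − k + 1 = 6, slack = 2, bound satisfied, not MDS.

Singleton bound: d ≤ n − k + 1.
Here n = 11, k = 6, so n − k + 1 = 6.
Given d = 4, check d ≤ 6: YES.
Slack = (n − k + 1) − d = 2.
The code is NOT MDS (slack = 2 > 0).
Description: the claimed parameters are [11, 6, 4]_11; such a code would be non-MDS.


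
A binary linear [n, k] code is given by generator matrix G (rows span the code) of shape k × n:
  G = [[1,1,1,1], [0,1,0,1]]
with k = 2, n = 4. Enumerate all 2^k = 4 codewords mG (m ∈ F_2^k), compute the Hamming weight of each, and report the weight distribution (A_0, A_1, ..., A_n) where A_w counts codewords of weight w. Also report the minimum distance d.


Weight distribution: A_0 = 1, A_2 = 2, A_4 = 1. Minimum distance d = 2.

Enumerate all 2^2 = 4 messages m ∈ F_2^2.
For each, compute codeword c = mG in F_2^4, then tally its weight.
  m = 00 → c = 0000, weight = 0.
  m = 10 → c = 1111, weight = 4.
  m = 01 → c = 0101, weight = 2.
  m = 11 → c = 1010, weight = 2.
Tally weights:
  weight 0: 1 codewords.
  weight 2: 2 codewords.
  weight 4: 1 codewords.
Minimum distance d = smallest w > 0 with A_w > 0 = 2.
Sanity: Σ A_w = 4 = 2^2 = 4 ✓.


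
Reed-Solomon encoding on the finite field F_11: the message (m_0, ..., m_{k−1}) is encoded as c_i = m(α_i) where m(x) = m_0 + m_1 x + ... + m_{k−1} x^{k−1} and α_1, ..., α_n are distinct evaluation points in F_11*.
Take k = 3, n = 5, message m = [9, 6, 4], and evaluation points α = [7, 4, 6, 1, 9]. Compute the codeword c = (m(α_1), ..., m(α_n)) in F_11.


c = [5, 9, 2, 8, 2]

Message polynomial: m(x) = 9 + 6·x + 4·x^2 (mod 11).
For each evaluation point α_i, compute m(α_i) mod 11:
  α_1 = 7: Horner steps 4 → 1 → 5, so m(7) = 5.
  α_2 = 4: Horner steps 4 → 0 → 9, so m(4) = 9.
  α_3 = 6: Horner steps 4 → 8 → 2, so m(6) = 2.
  α_4 = 1: Horner steps 4 → 10 → 8, so m(1) = 8.
  α_5 = 9: Horner steps 4 → 9 → 2, so m(9) = 2.
Codeword c = [5, 9, 2, 8, 2] ∈ F_11^5.


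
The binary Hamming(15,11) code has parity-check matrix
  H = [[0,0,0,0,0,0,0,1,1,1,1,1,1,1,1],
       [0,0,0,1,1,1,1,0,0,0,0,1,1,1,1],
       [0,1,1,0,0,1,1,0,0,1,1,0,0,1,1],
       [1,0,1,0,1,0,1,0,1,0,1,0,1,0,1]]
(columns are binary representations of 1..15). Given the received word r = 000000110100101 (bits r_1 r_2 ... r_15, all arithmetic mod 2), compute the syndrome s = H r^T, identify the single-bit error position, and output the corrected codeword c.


s = (0, 1, 1, 1)^T, error position = 7, corrected codeword c = 000000010100101

Compute s = H r^T mod 2 one row at a time:
  s_1 = 1 + 0 + 1 + 0 + 0 + 1 + 0 + 1 = 4 ≡ 0 (mod 2).
  s_2 = 0 + 0 + 0 + 1 + 0 + 1 + 0 + 1 = 3 ≡ 1 (mod 2).
  s_3 = 0 + 0 + 0 + 1 + 1 + 0 + 0 + 1 = 3 ≡ 1 (mod 2).
  s_4 = 0 + 0 + 0 + 1 + 0 + 0 + 1 + 1 = 3 ≡ 1 (mod 2).
s = (0, 1, 1, 1)^T — this equals column 7 of H (binary 0111), so error is at position 7.
Correct: flip bit 7 of r = 000000110100101 to get c = 000000010100101.


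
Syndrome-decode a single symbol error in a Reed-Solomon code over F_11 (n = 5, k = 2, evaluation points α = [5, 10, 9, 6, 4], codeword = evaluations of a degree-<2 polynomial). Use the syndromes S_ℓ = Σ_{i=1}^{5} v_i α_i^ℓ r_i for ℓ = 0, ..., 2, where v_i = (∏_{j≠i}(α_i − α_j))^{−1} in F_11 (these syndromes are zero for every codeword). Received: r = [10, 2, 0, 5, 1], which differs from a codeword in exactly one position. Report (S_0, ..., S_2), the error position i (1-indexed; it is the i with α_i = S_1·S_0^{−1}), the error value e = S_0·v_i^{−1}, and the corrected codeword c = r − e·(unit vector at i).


S = (9, 1, 5), error at position 1, error magnitude e = 7, c = [3, 2, 0, 5, 1].

Step 1: column multipliers v_i = (∏_{j≠i}(α_i − α_j))^{−1} mod 11.
  i = 1 (α = 5): (5−10)(5−9)(5−6)(5−4) = (−5)·(−4)·(−1)·1 = −20 ≡ 2, so v_1 = 2^{−1} = 6 (mod 11).
  i = 2 (α = 10): (10−5)(10−9)(10−6)(10−4) = 5·1·4·6 = 120 ≡ 10, so v_2 = 10^{−1} = 10 (mod 11).
  i = 3 (α = 9): (9−5)(9−10)(9−6)(9−4) = 4·(−1)·3·5 = −60 ≡ 6, so v_3 = 6^{−1} = 2 (mod 11).
  i = 4 (α = 6): (6−5)(6−10)(6−9)(6−4) = 1·(−4)·(−3)·2 = 24 ≡ 2, so v_4 = 2^{−1} = 6 (mod 11).
  i = 5 (α = 4): (4−5)(4−10)(4−9)(4−6) = (−1)·(−6)·(−5)·(−2) = 60 ≡ 5, so v_5 = 5^{−1} = 9 (mod 11).
  v = [6, 10, 2, 6, 9].
Step 2: syndromes of r = [10, 2, 0, 5, 1] (all sums mod 11).
  S_0 = Σ v_i r_i = 6·10 + 10·2 + 2·0 + 6·5 + 9·1 = 119 ≡ 9.
  S_1 = Σ v_i α_i r_i = 6·5·10 + 10·10·2 + 2·9·0 + 6·6·5 + 9·4·1 = 716 ≡ 1.
  α_i^2 mod 11 = [3, 1, 4, 3, 5].
  S_2 = Σ v_i α_i^2 r_i = 6·3·10 + 10·1·2 + 2·4·0 + 6·3·5 + 9·5·1 = 335 ≡ 5.
  S = (9, 1, 5) ≠ 0, so r is not a codeword (an error is present).
Step 3: locate the error. For a single error e at position i, S_ℓ = v_i·e·α_i^ℓ, so α_err = S_1/S_0.
  S_0^{−1} = 9^{−1} = 5 (mod 11), so α_err = 1·5 = 5 ≡ 5 = α_1. Error position i = 1.
  Consistency check: S_2/S_1 = 5·1 = 5 ≡ 5 = α_err ✓ (single-error assumption holds).
Step 4: error magnitude e = S_0/v_1 = S_0·∏_{j≠1}(α_1 − α_j) = 9·2 = 18 ≡ 7 (mod 11).
Step 5: correct position 1: c_1 = r_1 − e = 10 − 7 ≡ 3 (mod 11). Hence c = [3, 2, 0, 5, 1].
  Check: interpolating c through the α_i gives m(x) = 4 + 2·x (degree < 2) with m(α_i) = c_i for every i, so c is indeed a codeword.


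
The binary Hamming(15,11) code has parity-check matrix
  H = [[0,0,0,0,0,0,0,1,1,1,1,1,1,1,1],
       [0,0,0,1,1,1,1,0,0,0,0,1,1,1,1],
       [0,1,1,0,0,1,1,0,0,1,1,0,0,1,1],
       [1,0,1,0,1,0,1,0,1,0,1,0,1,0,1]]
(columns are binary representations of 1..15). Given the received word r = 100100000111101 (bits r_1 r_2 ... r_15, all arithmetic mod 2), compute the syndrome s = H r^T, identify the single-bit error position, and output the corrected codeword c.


s = (1, 0, 1, 0)^T, error position = 10, corrected codeword c = 100100000011101

Compute s = H r^T mod 2 one row at a time:
  s_1 = 0 + 0 + 1 + 1 + 1 + 1 + 0 + 1 = 5 ≡ 1 (mod 2).
  s_2 = 1 + 0 + 0 + 0 + 1 + 1 + 0 + 1 = 4 ≡ 0 (mod 2).
  s_3 = 0 + 0 + 0 + 0 + 1 + 1 + 0 + 1 = 3 ≡ 1 (mod 2).
  s_4 = 1 + 0 + 0 + 0 + 0 + 1 + 1 + 1 = 4 ≡ 0 (mod 2).
s = (1, 0, 1, 0)^T — this equals column 10 of H (binary 1010), so error is at position 10.
Correct: flip bit 10 of r = 100100000111101 to get c = 100100000011101.


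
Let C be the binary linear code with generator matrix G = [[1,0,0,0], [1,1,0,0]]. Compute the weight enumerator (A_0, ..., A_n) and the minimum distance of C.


Weight distribution: A_0 = 1, A_1 = 2, A_2 = 1. Minimum distance d = 1.

Enumerate all 2^2 = 4 messages m ∈ F_2^2.
For each, compute codeword c = mG in F_2^4, then tally its weight.
  m = 00 → c = 0000, weight = 0.
  m = 10 → c = 1000, weight = 1.
  m = 01 → c = 1100, weight = 2.
  m = 11 → c = 0100, weight = 1.
Tally weights:
  weight 0: 1 codewords.
  weight 1: 2 codewords.
  weight 2: 1 codewords.
Minimum distance d = smallest w > 0 with A_w > 0 = 1.
Sanity: Σ A_w = 4 = 2^2 = 4 ✓.


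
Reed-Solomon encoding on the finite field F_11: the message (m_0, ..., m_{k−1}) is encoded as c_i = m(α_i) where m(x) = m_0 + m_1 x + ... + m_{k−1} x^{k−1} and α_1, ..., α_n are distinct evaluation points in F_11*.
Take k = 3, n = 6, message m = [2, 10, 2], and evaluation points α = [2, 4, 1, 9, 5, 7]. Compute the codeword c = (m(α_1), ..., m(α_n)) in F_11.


c = [8, 8, 3, 1, 3, 5]

Message polynomial: m(x) = 2 + 10·x + 2·x^2 (mod 11).
For each evaluation point α_i, compute m(α_i) mod 11:
  α_1 = 2: Horner steps 2 → 3 → 8, so m(2) = 8.
  α_2 = 4: Horner steps 2 → 7 → 8, so m(4) = 8.
  α_3 = 1: Horner steps 2 → 1 → 3, so m(1) = 3.
  α_4 = 9: Horner steps 2 → 6 → 1, so m(9) = 1.
  α_5 = 5: Horner steps 2 → 9 → 3, so m(5) = 3.
  α_6 = 7: Horner steps 2 → 2 → 5, so m(7) = 5.
Codeword c = [8, 8, 3, 1, 3, 5] ∈ F_11^6.


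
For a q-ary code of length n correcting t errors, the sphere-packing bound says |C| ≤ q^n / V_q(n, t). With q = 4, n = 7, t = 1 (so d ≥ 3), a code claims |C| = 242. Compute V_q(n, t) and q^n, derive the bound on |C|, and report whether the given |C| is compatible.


V_q(n, t) = 22, q^n = 16384, Hamming bound = 744, |C| = 242 ≤ bound (satisfied).

Step 1: Compute V_q(n, t) = Σ_{j=0}^1 C(n, j) (q−1)^j.
  j = 0: C(7,0)·(3)^0 = 1·1 = 1.
  j = 1: C(7,1)·(3)^1 = 7·3 = 21.
  V_q(n, t) = 1 + 21 = 22.
Step 2: q^n = 4^7 = 16384.
Step 3: Hamming bound ⌊q^n / V_q(n,t)⌋ = ⌊16384/22⌋ = 744.
Step 4: Compare |C| = 242 to 744: satisfied.
The claimed |C| lies below the Hamming bound.


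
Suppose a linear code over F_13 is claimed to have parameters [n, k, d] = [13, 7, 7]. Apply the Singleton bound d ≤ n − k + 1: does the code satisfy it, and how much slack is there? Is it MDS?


Singleton RHS = n − k + 1 = 7, slack = 0, bound satisfied, MDS.

Singleton bound: d ≤ n − k + 1.
Here n = 13, k = 7, so n − k + 1 = 7.
Given d = 7, check d ≤ 7: YES.
Slack = (n − k + 1) − d = 0.
The code is MDS (slack = 0).
Description: the claimed parameters are [13, 7, 7]_13; such a code would be MDS (meets Singleton bound).


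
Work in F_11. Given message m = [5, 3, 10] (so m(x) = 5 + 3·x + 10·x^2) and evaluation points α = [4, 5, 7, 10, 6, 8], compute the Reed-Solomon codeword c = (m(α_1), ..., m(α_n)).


c = [1, 6, 10, 1, 9, 9]

Message polynomial: m(x) = 5 + 3·x + 10·x^2 (mod 11).
For each evaluation point α_i, compute m(α_i) mod 11:
  α_1 = 4: Horner steps 10 → 10 → 1, so m(4) = 1.
  α_2 = 5: Horner steps 10 → 9 → 6, so m(5) = 6.
  α_3 = 7: Horner steps 10 → 7 → 10, so m(7) = 10.
  α_4 = 10: Horner steps 10 → 4 → 1, so m(10) = 1.
  α_5 = 6: Horner steps 10 → 8 → 9, so m(6) = 9.
  α_6 = 8: Horner steps 10 → 6 → 9, so m(8) = 9.
Codeword c = [1, 6, 10, 1, 9, 9] ∈ F_11^6.


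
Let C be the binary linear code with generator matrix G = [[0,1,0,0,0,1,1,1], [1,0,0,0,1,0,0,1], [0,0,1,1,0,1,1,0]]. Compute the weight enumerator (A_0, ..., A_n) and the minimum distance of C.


Weight distribution: A_0 = 1, A_3 = 1, A_4 = 3, A_5 = 2, A_7 = 1. Minimum distance d = 3.

Enumerate all 2^3 = 8 messages m ∈ F_2^3.
For each, compute codeword c = mG in F_2^8, then tally its weight.
  m = 000 → c = 00000000, weight = 0.
  m = 100 → c = 01000111, weight = 4.
  m = 010 → c = 10001001, weight = 3.
  m = 110 → c = 11001110, weight = 5.
  m = 001 → c = 00110110, weight = 4.
  m = 101 → c = 01110001, weight = 4.
  m = 011 → c = 10111111, weight = 7.
  m = 111 → c = 11111000, weight = 5.
Tally weights:
  weight 0: 1 codewords.
  weight 3: 1 codewords.
  weight 4: 3 codewords.
  weight 5: 2 codewords.
  weight 7: 1 codewords.
Minimum distance d = smallest w > 0 with A_w > 0 = 3.
Sanity: Σ A_w = 8 = 2^3 = 8 ✓.


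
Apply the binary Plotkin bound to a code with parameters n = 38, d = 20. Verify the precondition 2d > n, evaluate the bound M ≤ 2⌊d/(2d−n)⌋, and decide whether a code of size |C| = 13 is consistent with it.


Plotkin bound M ≤ 20; given |C| = 13 ≤ bound (satisfied).

Check applicability: 2d = 40, n = 38.
2d − n = 2 > 0, so Plotkin applies.
Compute d/(2d−n) = 20/2 ≈ 10.0000.
⌊d/(2d−n)⌋ = 10.
Plotkin bound: M ≤ 2·10 = 20.
Given |C| = 13, check: satisfied.
This |C| is below the Plotkin bound.


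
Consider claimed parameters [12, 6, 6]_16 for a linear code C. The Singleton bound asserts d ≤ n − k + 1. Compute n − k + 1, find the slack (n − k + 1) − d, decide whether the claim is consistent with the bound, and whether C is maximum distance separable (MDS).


Singleton RHS = n − k + 1 = 7, slack = 1, bound satisfied, not MDS.

Singleton bound: d ≤ n − k + 1.
Here n = 12, k = 6, so n − k + 1 = 7.
Given d = 6, check d ≤ 7: YES.
Slack = (n − k + 1) − d = 1.
The code is NOT MDS (slack = 1 > 0).
Description: the claimed parameters are [12, 6, 6]_16; such a code would be non-MDS.


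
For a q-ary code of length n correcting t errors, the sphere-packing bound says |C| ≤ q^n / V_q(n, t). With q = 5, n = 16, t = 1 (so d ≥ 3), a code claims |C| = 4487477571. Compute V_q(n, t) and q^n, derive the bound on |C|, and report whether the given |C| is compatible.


V_q(n, t) = 65, q^n = 152587890625, Hamming bound = 2347506009, |C| = 4487477571 > bound (violated).

Step 1: Compute V_q(n, t) = Σ_{j=0}^1 C(n, j) (q−1)^j.
  j = 0: C(16,0)·(4)^0 = 1·1 = 1.
  j = 1: C(16,1)·(4)^1 = 16·4 = 64.
  V_q(n, t) = 1 + 64 = 65.
Step 2: q^n = 5^16 = 152587890625.
Step 3: Hamming bound ⌊q^n / V_q(n,t)⌋ = ⌊152587890625/65⌋ = 2347506009.
Step 4: Compare |C| = 4487477571 to 2347506009: violated.
The claimed |C| lies above the Hamming bound, so no 5-ary code of length 16 with d ≥ 3 can have 4487477571 codewords.


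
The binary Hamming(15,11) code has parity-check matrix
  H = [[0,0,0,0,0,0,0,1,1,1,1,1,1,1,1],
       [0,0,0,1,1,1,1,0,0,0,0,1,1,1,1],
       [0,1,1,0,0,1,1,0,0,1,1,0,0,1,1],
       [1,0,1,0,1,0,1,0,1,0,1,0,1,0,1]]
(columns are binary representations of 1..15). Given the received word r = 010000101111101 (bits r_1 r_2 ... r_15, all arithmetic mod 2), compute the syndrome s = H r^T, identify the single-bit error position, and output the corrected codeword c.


s = (0, 0, 1, 1)^T, error position = 3, corrected codeword c = 011000101111101

Compute s = H r^T mod 2 one row at a time:
  s_1 = 0 + 1 + 1 + 1 + 1 + 1 + 0 + 1 = 6 ≡ 0 (mod 2).
  s_2 = 0 + 0 + 0 + 1 + 1 + 1 + 0 + 1 = 4 ≡ 0 (mod 2).
  s_3 = 1 + 0 + 0 + 1 + 1 + 1 + 0 + 1 = 5 ≡ 1 (mod 2).
  s_4 = 0 + 0 + 0 + 1 + 1 + 1 + 1 + 1 = 5 ≡ 1 (mod 2).
s = (0, 0, 1, 1)^T — this equals column 3 of H (binary 0011), so error is at position 3.
Correct: flip bit 3 of r = 010000101111101 to get c = 011000101111101.


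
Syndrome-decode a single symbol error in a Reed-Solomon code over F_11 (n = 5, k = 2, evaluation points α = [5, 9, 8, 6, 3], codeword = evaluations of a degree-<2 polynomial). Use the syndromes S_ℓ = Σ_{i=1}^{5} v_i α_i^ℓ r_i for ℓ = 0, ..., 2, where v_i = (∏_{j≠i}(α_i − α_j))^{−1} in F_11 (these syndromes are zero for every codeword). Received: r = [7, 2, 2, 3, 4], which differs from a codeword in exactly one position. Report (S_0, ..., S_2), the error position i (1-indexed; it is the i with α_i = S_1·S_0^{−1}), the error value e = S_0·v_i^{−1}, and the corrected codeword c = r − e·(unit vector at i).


S = (6, 4, 10), error at position 3, error magnitude e = 7, c = [7, 2, 6, 3, 4].

Step 1: column multipliers v_i = (∏_{j≠i}(α_i − α_j))^{−1} mod 11.
  i = 1 (α = 5): (5−9)(5−8)(5−6)(5−3) = (−4)·(−3)·(−1)·2 = −24 ≡ 9, so v_1 = 9^{−1} = 5 (mod 11).
  i = 2 (α = 9): (9−5)(9−8)(9−6)(9−3) = 4·1·3·6 = 72 ≡ 6, so v_2 = 6^{−1} = 2 (mod 11).
  i = 3 (α = 8): (8−5)(8−9)(8−6)(8−3) = 3·(−1)·2·5 = −30 ≡ 3, so v_3 = 3^{−1} = 4 (mod 11).
  i = 4 (α = 6): (6−5)(6−9)(6−8)(6−3) = 1·(−3)·(−2)·3 = 18 ≡ 7, so v_4 = 7^{−1} = 8 (mod 11).
  i = 5 (α = 3): (3−5)(3−9)(3−8)(3−6) = (−2)·(−6)·(−5)·(−3) = 180 ≡ 4, so v_5 = 4^{−1} = 3 (mod 11).
  v = [5, 2, 4, 8, 3].
Step 2: syndromes of r = [7, 2, 2, 3, 4] (all sums mod 11).
  S_0 = Σ v_i r_i = 5·7 + 2·2 + 4·2 + 8·3 + 3·4 = 83 ≡ 6.
  S_1 = Σ v_i α_i r_i = 5·5·7 + 2·9·2 + 4·8·2 + 8·6·3 + 3·3·4 = 455 ≡ 4.
  α_i^2 mod 11 = [3, 4, 9, 3, 9].
  S_2 = Σ v_i α_i^2 r_i = 5·3·7 + 2·4·2 + 4·9·2 + 8·3·3 + 3·9·4 = 373 ≡ 10.
  S = (6, 4, 10) ≠ 0, so r is not a codeword (an error is present).
Step 3: locate the error. For a single error e at position i, S_ℓ = v_i·e·α_i^ℓ, so α_err = S_1/S_0.
  S_0^{−1} = 6^{−1} = 2 (mod 11), so α_err = 4·2 = 8 ≡ 8 = α_3. Error position i = 3.
  Consistency check: S_2/S_1 = 10·3 = 30 ≡ 8 = α_err ✓ (single-error assumption holds).
Step 4: error magnitude e = S_0/v_3 = S_0·∏_{j≠3}(α_3 − α_j) = 6·3 = 18 ≡ 7 (mod 11).
Step 5: correct position 3: c_3 = r_3 − e = 2 − 7 ≡ 6 (mod 11). Hence c = [7, 2, 6, 3, 4].
  Check: interpolating c through the α_i gives m(x) = 5 + 7·x (degree < 2) with m(α_i) = c_i for every i, so c is indeed a codeword.


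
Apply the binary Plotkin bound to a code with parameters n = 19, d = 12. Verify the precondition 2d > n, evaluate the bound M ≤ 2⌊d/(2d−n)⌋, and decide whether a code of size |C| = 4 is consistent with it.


Plotkin bound M ≤ 4; given |C| = 4 ≤ bound (satisfied).

Check applicability: 2d = 24, n = 19.
2d − n = 5 > 0, so Plotkin applies.
Compute d/(2d−n) = 12/5 ≈ 2.4000.
⌊d/(2d−n)⌋ = 2.
Plotkin bound: M ≤ 2·2 = 4.
Given |C| = 4, check: satisfied.
This |C| is at the Plotkin bound.


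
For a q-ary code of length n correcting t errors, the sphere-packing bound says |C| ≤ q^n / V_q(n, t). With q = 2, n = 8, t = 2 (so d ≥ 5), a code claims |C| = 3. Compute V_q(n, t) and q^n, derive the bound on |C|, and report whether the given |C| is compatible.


V_q(n, t) = 37, q^n = 256, Hamming bound = 6, |C| = 3 ≤ bound (satisfied).

Step 1: Compute V_q(n, t) = Σ_{j=0}^2 C(n, j) (q−1)^j.
  j = 0: C(8,0)·(1)^0 = 1·1 = 1.
  j = 1: C(8,1)·(1)^1 = 8·1 = 8.
  j = 2: C(8,2)·(1)^2 = 28·1 = 28.
  V_q(n, t) = 1 + 8 + 28 = 37.
Step 2: q^n = 2^8 = 256.
Step 3: Hamming bound ⌊q^n / V_q(n,t)⌋ = ⌊256/37⌋ = 6.
Step 4: Compare |C| = 3 to 6: satisfied.
The claimed |C| lies below the Hamming bound.


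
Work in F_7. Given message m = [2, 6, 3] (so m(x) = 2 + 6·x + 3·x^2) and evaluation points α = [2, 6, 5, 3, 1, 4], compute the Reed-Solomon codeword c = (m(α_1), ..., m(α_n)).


c = [5, 6, 2, 5, 4, 4]

Message polynomial: m(x) = 2 + 6·x + 3·x^2 (mod 7).
For each evaluation point α_i, compute m(α_i) mod 7:
  α_1 = 2: Horner steps 3 → 5 → 5, so m(2) = 5.
  α_2 = 6: Horner steps 3 → 3 → 6, so m(6) = 6.
  α_3 = 5: Horner steps 3 → 0 → 2, so m(5) = 2.
  α_4 = 3: Horner steps 3 → 1 → 5, so m(3) = 5.
  α_5 = 1: Horner steps 3 → 2 → 4, so m(1) = 4.
  α_6 = 4: Horner steps 3 → 4 → 4, so m(4) = 4.
Codeword c = [5, 6, 2, 5, 4, 4] ∈ F_7^6.


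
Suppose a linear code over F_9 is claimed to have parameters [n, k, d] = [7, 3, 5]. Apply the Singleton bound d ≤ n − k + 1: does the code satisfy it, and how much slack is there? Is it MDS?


Singleton RHS = n − k + 1 = 5, slack = 0, bound satisfied, MDS.

Singleton bound: d ≤ n − k + 1.
Here n = 7, k = 3, so n − k + 1 = 5.
Given d = 5, check d ≤ 5: YES.
Slack = (n − k + 1) − d = 0.
The code is MDS (slack = 0).
Description: the claimed parameters are [7, 3, 5]_9; such a code would be MDS (meets Singleton bound).


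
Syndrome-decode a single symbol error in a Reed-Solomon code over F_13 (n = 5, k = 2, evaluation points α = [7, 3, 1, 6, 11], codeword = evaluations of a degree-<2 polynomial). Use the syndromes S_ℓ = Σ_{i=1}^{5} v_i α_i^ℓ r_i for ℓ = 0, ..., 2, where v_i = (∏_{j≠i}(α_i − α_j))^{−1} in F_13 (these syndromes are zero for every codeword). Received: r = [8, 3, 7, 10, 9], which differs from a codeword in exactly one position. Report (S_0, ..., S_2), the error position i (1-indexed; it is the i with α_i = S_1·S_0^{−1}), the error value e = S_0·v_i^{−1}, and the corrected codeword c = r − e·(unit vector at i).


S = (9, 8, 10), error at position 5, error magnitude e = 9, c = [8, 3, 7, 10, 0].

Step 1: column multipliers v_i = (∏_{j≠i}(α_i − α_j))^{−1} mod 13.
  i = 1 (α = 7): (7−3)(7−1)(7−6)(7−11) = 4·6·1·(−4) = −96 ≡ 8, so v_1 = 8^{−1} = 5 (mod 13).
  i = 2 (α = 3): (3−7)(3−1)(3−6)(3−11) = (−4)·2·(−3)·(−8) = −192 ≡ 3, so v_2 = 3^{−1} = 9 (mod 13).
  i = 3 (α = 1): (1−7)(1−3)(1−6)(1−11) = (−6)·(−2)·(−5)·(−10) = 600 ≡ 2, so v_3 = 2^{−1} = 7 (mod 13).
  i = 4 (α = 6): (6−7)(6−3)(6−1)(6−11) = (−1)·3·5·(−5) = 75 ≡ 10, so v_4 = 10^{−1} = 4 (mod 13).
  i = 5 (α = 11): (11−7)(11−3)(11−1)(11−6) = 4·8·10·5 = 1600 ≡ 1, so v_5 = 1^{−1} = 1 (mod 13).
  v = [5, 9, 7, 4, 1].
Step 2: syndromes of r = [8, 3, 7, 10, 9] (all sums mod 13).
  S_0 = Σ v_i r_i = 5·8 + 9·3 + 7·7 + 4·10 + 1·9 = 165 ≡ 9.
  S_1 = Σ v_i α_i r_i = 5·7·8 + 9·3·3 + 7·1·7 + 4·6·10 + 1·11·9 = 749 ≡ 8.
  α_i^2 mod 13 = [10, 9, 1, 10, 4].
  S_2 = Σ v_i α_i^2 r_i = 5·10·8 + 9·9·3 + 7·1·7 + 4·10·10 + 1·4·9 = 1128 ≡ 10.
  S = (9, 8, 10) ≠ 0, so r is not a codeword (an error is present).
Step 3: locate the error. For a single error e at position i, S_ℓ = v_i·e·α_i^ℓ, so α_err = S_1/S_0.
  S_0^{−1} = 9^{−1} = 3 (mod 13), so α_err = 8·3 = 24 ≡ 11 = α_5. Error position i = 5.
  Consistency check: S_2/S_1 = 10·5 = 50 ≡ 11 = α_err ✓ (single-error assumption holds).
Step 4: error magnitude e = S_0/v_5 = S_0·∏_{j≠5}(α_5 − α_j) = 9·1 = 9 ≡ 9 (mod 13).
Step 5: correct position 5: c_5 = r_5 − e = 9 − 9 ≡ 0 (mod 13). Hence c = [8, 3, 7, 10, 0].
  Check: interpolating c through the α_i gives m(x) = 9 + 11·x (degree < 2) with m(α_i) = c_i for every i, so c is indeed a codeword.


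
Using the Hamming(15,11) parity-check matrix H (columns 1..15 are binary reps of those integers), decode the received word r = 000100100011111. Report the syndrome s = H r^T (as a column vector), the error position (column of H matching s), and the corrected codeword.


s = (1, 0, 0, 0)^T, error position = 8, corrected codeword c = 000100110011111

Compute s = H r^T mod 2 one row at a time:
  s_1 = 0 + 0 + 0 + 1 + 1 + 1 + 1 + 1 = 5 ≡ 1 (mod 2).
  s_2 = 1 + 0 + 0 + 1 + 1 + 1 + 1 + 1 = 6 ≡ 0 (mod 2).
  s_3 = 0 + 0 + 0 + 1 + 0 + 1 + 1 + 1 = 4 ≡ 0 (mod 2).
  s_4 = 0 + 0 + 0 + 1 + 0 + 1 + 1 + 1 = 4 ≡ 0 (mod 2).
s = (1, 0, 0, 0)^T — this equals column 8 of H (binary 1000), so error is at position 8.
Correct: flip bit 8 of r = 000100100011111 to get c = 000100110011111.


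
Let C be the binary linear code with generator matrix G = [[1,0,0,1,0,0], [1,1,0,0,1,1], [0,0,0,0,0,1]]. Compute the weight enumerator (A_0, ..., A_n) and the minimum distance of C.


Weight distribution: A_0 = 1, A_1 = 1, A_2 = 1, A_3 = 3, A_4 = 2. Minimum distance d = 1.

Enumerate all 2^3 = 8 messages m ∈ F_2^3.
For each, compute codeword c = mG in F_2^6, then tally its weight.
  m = 000 → c = 000000, weight = 0.
  m = 100 → c = 100100, weight = 2.
  m = 010 → c = 110011, weight = 4.
  m = 110 → c = 010111, weight = 4.
  m = 001 → c = 000001, weight = 1.
  m = 101 → c = 100101, weight = 3.
  m = 011 → c = 110010, weight = 3.
  m = 111 → c = 010110, weight = 3.
Tally weights:
  weight 0: 1 codewords.
  weight 1: 1 codewords.
  weight 2: 1 codewords.
  weight 3: 3 codewords.
  weight 4: 2 codewords.
Minimum distance d = smallest w > 0 with A_w > 0 = 1.
Sanity: Σ A_w = 8 = 2^3 = 8 ✓.


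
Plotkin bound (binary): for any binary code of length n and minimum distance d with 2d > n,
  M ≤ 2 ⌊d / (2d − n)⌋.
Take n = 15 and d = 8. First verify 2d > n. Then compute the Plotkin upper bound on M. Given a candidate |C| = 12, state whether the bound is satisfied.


Plotkin bound M ≤ 16; given |C| = 12 ≤ bound (satisfied).

Check applicability: 2d = 16, n = 15.
2d − n = 1 > 0, so Plotkin applies.
Compute d/(2d−n) = 8/1 ≈ 8.0000.
⌊d/(2d−n)⌋ = 8.
Plotkin bound: M ≤ 2·8 = 16.
Given |C| = 12, check: satisfied.
This |C| is below the Plotkin bound.


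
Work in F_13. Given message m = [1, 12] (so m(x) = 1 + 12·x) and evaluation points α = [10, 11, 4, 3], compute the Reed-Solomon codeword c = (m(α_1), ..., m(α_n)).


c = [4, 3, 10, 11]

Message polynomial: m(x) = 1 + 12·x (mod 13).
For each evaluation point α_i, compute m(α_i) mod 13:
  α_1 = 10: Horner steps 12 → 4, so m(10) = 4.
  α_2 = 11: Horner steps 12 → 3, so m(11) = 3.
  α_3 = 4: Horner steps 12 → 10, so m(4) = 10.
  α_4 = 3: Horner steps 12 → 11, so m(3) = 11.
Codeword c = [4, 3, 10, 11] ∈ F_13^4.


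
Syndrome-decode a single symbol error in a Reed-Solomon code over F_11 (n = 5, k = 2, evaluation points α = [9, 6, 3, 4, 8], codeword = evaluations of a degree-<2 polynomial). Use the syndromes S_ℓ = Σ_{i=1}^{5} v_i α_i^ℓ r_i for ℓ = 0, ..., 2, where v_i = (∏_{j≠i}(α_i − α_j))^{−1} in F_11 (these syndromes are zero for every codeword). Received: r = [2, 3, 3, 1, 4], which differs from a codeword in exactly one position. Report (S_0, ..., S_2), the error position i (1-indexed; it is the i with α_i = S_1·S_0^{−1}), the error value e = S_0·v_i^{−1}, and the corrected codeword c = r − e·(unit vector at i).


S = (2, 1, 6), error at position 2, error magnitude e = 6, c = [2, 8, 3, 1, 4].

Step 1: column multipliers v_i = (∏_{j≠i}(α_i − α_j))^{−1} mod 11.
  i = 1 (α = 9): (9−6)(9−3)(9−4)(9−8) = 3·6·5·1 = 90 ≡ 2, so v_1 = 2^{−1} = 6 (mod 11).
  i = 2 (α = 6): (6−9)(6−3)(6−4)(6−8) = (−3)·3·2·(−2) = 36 ≡ 3, so v_2 = 3^{−1} = 4 (mod 11).
  i = 3 (α = 3): (3−9)(3−6)(3−4)(3−8) = (−6)·(−3)·(−1)·(−5) = 90 ≡ 2, so v_3 = 2^{−1} = 6 (mod 11).
  i = 4 (α = 4): (4−9)(4−6)(4−3)(4−8) = (−5)·(−2)·1·(−4) = −40 ≡ 4, so v_4 = 4^{−1} = 3 (mod 11).
  i = 5 (α = 8): (8−9)(8−6)(8−3)(8−4) = (−1)·2·5·4 = −40 ≡ 4, so v_5 = 4^{−1} = 3 (mod 11).
  v = [6, 4, 6, 3, 3].
Step 2: syndromes of r = [2, 3, 3, 1, 4] (all sums mod 11).
  S_0 = Σ v_i r_i = 6·2 + 4·3 + 6·3 + 3·1 + 3·4 = 57 ≡ 2.
  S_1 = Σ v_i α_i r_i = 6·9·2 + 4·6·3 + 6·3·3 + 3·4·1 + 3·8·4 = 342 ≡ 1.
  α_i^2 mod 11 = [4, 3, 9, 5, 9].
  S_2 = Σ v_i α_i^2 r_i = 6·4·2 + 4·3·3 + 6·9·3 + 3·5·1 + 3·9·4 = 369 ≡ 6.
  S = (2, 1, 6) ≠ 0, so r is not a codeword (an error is present).
Step 3: locate the error. For a single error e at position i, S_ℓ = v_i·e·α_i^ℓ, so α_err = S_1/S_0.
  S_0^{−1} = 2^{−1} = 6 (mod 11), so α_err = 1·6 = 6 ≡ 6 = α_2. Error position i = 2.
  Consistency check: S_2/S_1 = 6·1 = 6 ≡ 6 = α_err ✓ (single-error assumption holds).
Step 4: error magnitude e = S_0/v_2 = S_0·∏_{j≠2}(α_2 − α_j) = 2·3 = 6 ≡ 6 (mod 11).
Step 5: correct position 2: c_2 = r_2 − e = 3 − 6 ≡ 8 (mod 11). Hence c = [2, 8, 3, 1, 4].
  Check: interpolating c through the α_i gives m(x) = 9 + 9·x (degree < 2) with m(α_i) = c_i for every i, so c is indeed a codeword.


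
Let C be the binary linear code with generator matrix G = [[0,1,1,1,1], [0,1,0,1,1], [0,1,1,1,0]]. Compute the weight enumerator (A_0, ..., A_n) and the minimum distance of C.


Weight distribution: A_0 = 1, A_1 = 2, A_2 = 2, A_3 = 2, A_4 = 1. Minimum distance d = 1.

Enumerate all 2^3 = 8 messages m ∈ F_2^3.
For each, compute codeword c = mG in F_2^5, then tally its weight.
  m = 000 → c = 00000, weight = 0.
  m = 100 → c = 01111, weight = 4.
  m = 010 → c = 01011, weight = 3.
  m = 110 → c = 00100, weight = 1.
  m = 001 → c = 01110, weight = 3.
  m = 101 → c = 00001, weight = 1.
  m = 011 → c = 00101, weight = 2.
  m = 111 → c = 01010, weight = 2.
Tally weights:
  weight 0: 1 codewords.
  weight 1: 2 codewords.
  weight 2: 2 codewords.
  weight 3: 2 codewords.
  weight 4: 1 codewords.
Minimum distance d = smallest w > 0 with A_w > 0 = 1.
Sanity: Σ A_w = 8 = 2^3 = 8 ✓.


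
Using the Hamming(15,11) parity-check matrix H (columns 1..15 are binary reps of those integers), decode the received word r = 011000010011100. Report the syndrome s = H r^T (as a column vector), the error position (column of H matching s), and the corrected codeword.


s = (0, 0, 1, 1)^T, error position = 3, corrected codeword c = 010000010011100

Compute s = H r^T mod 2 one row at a time:
  s_1 = 1 + 0 + 0 + 1 + 1 + 1 + 0 + 0 = 4 ≡ 0 (mod 2).
  s_2 = 0 + 0 + 0 + 0 + 1 + 1 + 0 + 0 = 2 ≡ 0 (mod 2).
  s_3 = 1 + 1 + 0 + 0 + 0 + 1 + 0 + 0 = 3 ≡ 1 (mod 2).
  s_4 = 0 + 1 + 0 + 0 + 0 + 1 + 1 + 0 = 3 ≡ 1 (mod 2).
s = (0, 0, 1, 1)^T — this equals column 3 of H (binary 0011), so error is at position 3.
Correct: flip bit 3 of r = 011000010011100 to get c = 010000010011100.


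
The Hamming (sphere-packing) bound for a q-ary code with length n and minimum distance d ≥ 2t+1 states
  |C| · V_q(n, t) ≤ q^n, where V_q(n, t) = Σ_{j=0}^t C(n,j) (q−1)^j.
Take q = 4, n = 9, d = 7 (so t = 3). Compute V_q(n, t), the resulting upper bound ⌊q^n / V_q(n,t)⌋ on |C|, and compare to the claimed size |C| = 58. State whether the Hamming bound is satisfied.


V_q(n, t) = 2620, q^n = 262144, Hamming bound = 100, |C| = 58 ≤ bound (satisfied).

Step 1: Compute V_q(n, t) = Σ_{j=0}^3 C(n, j) (q−1)^j.
  j = 0: C(9,0)·(3)^0 = 1·1 = 1.
  j = 1: C(9,1)·(3)^1 = 9·3 = 27.
  j = 2: C(9,2)·(3)^2 = 36·9 = 324.
  j = 3: C(9,3)·(3)^3 = 84·27 = 2268.
  V_q(n, t) = 1 + 27 + 324 + 2268 = 2620.
Step 2: q^n = 4^9 = 262144.
Step 3: Hamming bound ⌊q^n / V_q(n,t)⌋ = ⌊262144/2620⌋ = 100.
Step 4: Compare |C| = 58 to 100: satisfied.
The claimed |C| lies below the Hamming bound.


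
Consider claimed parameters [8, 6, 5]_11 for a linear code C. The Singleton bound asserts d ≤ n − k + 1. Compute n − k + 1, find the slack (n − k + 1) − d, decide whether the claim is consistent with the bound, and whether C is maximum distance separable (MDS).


Singleton RHS = n − k + 1 = 3, slack = -2, bound violated (no such code; not MDS).

Singleton bound: d ≤ n − k + 1.
Here n = 8, k = 6, so n − k + 1 = 3.
Given d = 5, check d ≤ 3: NO.
Slack = (n − k + 1) − d = -2.
The slack is negative: d = 5 exceeds n − k + 1 = 3 by 2, so the Singleton bound is violated and no linear [8, 6, 5]_11 code can exist. In particular it is not MDS (MDS requires d = n − k + 1 exactly).
Description: the claimed parameters are [8, 6, 5]_11; such a code would be impossible (violates the Singleton bound).


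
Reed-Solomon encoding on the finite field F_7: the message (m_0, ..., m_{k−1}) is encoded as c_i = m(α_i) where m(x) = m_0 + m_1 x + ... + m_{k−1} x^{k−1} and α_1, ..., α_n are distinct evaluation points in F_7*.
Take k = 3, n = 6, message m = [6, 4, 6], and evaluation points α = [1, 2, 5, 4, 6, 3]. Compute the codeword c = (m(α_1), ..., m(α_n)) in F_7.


c = [2, 3, 1, 6, 1, 2]

Message polynomial: m(x) = 6 + 4·x + 6·x^2 (mod 7).
For each evaluation point α_i, compute m(α_i) mod 7:
  α_1 = 1: Horner steps 6 → 3 → 2, so m(1) = 2.
  α_2 = 2: Horner steps 6 → 2 → 3, so m(2) = 3.
  α_3 = 5: Horner steps 6 → 6 → 1, so m(5) = 1.
  α_4 = 4: Horner steps 6 → 0 → 6, so m(4) = 6.
  α_5 = 6: Horner steps 6 → 5 → 1, so m(6) = 1.
  α_6 = 3: Horner steps 6 → 1 → 2, so m(3) = 2.
Codeword c = [2, 3, 1, 6, 1, 2] ∈ F_7^6.


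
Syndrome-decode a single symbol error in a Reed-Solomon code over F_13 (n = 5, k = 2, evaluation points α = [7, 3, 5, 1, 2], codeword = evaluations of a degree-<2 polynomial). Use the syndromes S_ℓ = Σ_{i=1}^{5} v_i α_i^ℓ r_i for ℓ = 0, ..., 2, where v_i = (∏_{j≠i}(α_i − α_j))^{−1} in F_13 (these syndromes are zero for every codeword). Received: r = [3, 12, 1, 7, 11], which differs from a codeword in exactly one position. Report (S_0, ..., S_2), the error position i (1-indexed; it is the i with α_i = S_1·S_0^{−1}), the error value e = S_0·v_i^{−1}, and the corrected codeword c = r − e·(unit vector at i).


S = (4, 4, 4), error at position 4, error magnitude e = 10, c = [3, 12, 1, 10, 11].

Step 1: column multipliers v_i = (∏_{j≠i}(α_i − α_j))^{−1} mod 13.
  i = 1 (α = 7): (7−3)(7−5)(7−1)(7−2) = 4·2·6·5 = 240 ≡ 6, so v_1 = 6^{−1} = 11 (mod 13).
  i = 2 (α = 3): (3−7)(3−5)(3−1)(3−2) = (−4)·(−2)·2·1 = 16 ≡ 3, so v_2 = 3^{−1} = 9 (mod 13).
  i = 3 (α = 5): (5−7)(5−3)(5−1)(5−2) = (−2)·2·4·3 = −48 ≡ 4, so v_3 = 4^{−1} = 10 (mod 13).
  i = 4 (α = 1): (1−7)(1−3)(1−5)(1−2) = (−6)·(−2)·(−4)·(−1) = 48 ≡ 9, so v_4 = 9^{−1} = 3 (mod 13).
  i = 5 (α = 2): (2−7)(2−3)(2−5)(2−1) = (−5)·(−1)·(−3)·1 = −15 ≡ 11, so v_5 = 11^{−1} = 6 (mod 13).
  v = [11, 9, 10, 3, 6].
Step 2: syndromes of r = [3, 12, 1, 7, 11] (all sums mod 13).
  S_0 = Σ v_i r_i = 11·3 + 9·12 + 10·1 + 3·7 + 6·11 = 238 ≡ 4.
  S_1 = Σ v_i α_i r_i = 11·7·3 + 9·3·12 + 10·5·1 + 3·1·7 + 6·2·11 = 758 ≡ 4.
  α_i^2 mod 13 = [10, 9, 12, 1, 4].
  S_2 = Σ v_i α_i^2 r_i = 11·10·3 + 9·9·12 + 10·12·1 + 3·1·7 + 6·4·11 = 1707 ≡ 4.
  S = (4, 4, 4) ≠ 0, so r is not a codeword (an error is present).
Step 3: locate the error. For a single error e at position i, S_ℓ = v_i·e·α_i^ℓ, so α_err = S_1/S_0.
  S_0^{−1} = 4^{−1} = 10 (mod 13), so α_err = 4·10 = 40 ≡ 1 = α_4. Error position i = 4.
  Consistency check: S_2/S_1 = 4·10 = 40 ≡ 1 = α_err ✓ (single-error assumption holds).
Step 4: error magnitude e = S_0/v_4 = S_0·∏_{j≠4}(α_4 − α_j) = 4·9 = 36 ≡ 10 (mod 13).
Step 5: correct position 4: c_4 = r_4 − e = 7 − 10 ≡ 10 (mod 13). Hence c = [3, 12, 1, 10, 11].
  Check: interpolating c through the α_i gives m(x) = 9 + 1·x (degree < 2) with m(α_i) = c_i for every i, so c is indeed a codeword.


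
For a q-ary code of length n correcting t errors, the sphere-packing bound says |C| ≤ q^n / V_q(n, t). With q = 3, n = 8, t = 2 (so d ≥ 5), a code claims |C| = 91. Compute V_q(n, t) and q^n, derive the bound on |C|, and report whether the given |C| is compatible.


V_q(n, t) = 129, q^n = 6561, Hamming bound = 50, |C| = 91 > bound (violated).

Step 1: Compute V_q(n, t) = Σ_{j=0}^2 C(n, j) (q−1)^j.
  j = 0: C(8,0)·(2)^0 = 1·1 = 1.
  j = 1: C(8,1)·(2)^1 = 8·2 = 16.
  j = 2: C(8,2)·(2)^2 = 28·4 = 112.
  V_q(n, t) = 1 + 16 + 112 = 129.
Step 2: q^n = 3^8 = 6561.
Step 3: Hamming bound ⌊q^n / V_q(n,t)⌋ = ⌊6561/129⌋ = 50.
Step 4: Compare |C| = 91 to 50: violated.
The claimed |C| lies above the Hamming bound, so no 3-ary code of length 8 with d ≥ 5 can have 91 codewords.


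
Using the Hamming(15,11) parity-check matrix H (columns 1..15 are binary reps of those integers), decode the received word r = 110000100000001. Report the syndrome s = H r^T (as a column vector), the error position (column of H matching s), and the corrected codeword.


s = (1, 0, 1, 1)^T, error position = 11, corrected codeword c = 110000100010001

Compute s = H r^T mod 2 one row at a time:
  s_1 = 0 + 0 + 0 + 0 + 0 + 0 + 0 + 1 = 1 ≡ 1 (mod 2).
  s_2 = 0 + 0 + 0 + 1 + 0 + 0 + 0 + 1 = 2 ≡ 0 (mod 2).
  s_3 = 1 + 0 + 0 + 1 + 0 + 0 + 0 + 1 = 3 ≡ 1 (mod 2).
  s_4 = 1 + 0 + 0 + 1 + 0 + 0 + 0 + 1 = 3 ≡ 1 (mod 2).
s = (1, 0, 1, 1)^T — this equals column 11 of H (binary 1011), so error is at position 11.
Correct: flip bit 11 of r = 110000100000001 to get c = 110000100010001.


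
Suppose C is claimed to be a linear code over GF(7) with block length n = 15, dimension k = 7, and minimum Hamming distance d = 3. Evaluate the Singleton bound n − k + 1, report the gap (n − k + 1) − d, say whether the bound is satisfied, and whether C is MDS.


Singleton RHS = n − k + 1 = 9, slack = 6, bound satisfied, not MDS.

Singleton bound: d ≤ n − k + 1.
Here n = 15, k = 7, so n − k + 1 = 9.
Given d = 3, check d ≤ 9: YES.
Slack = (n − k + 1) − d = 6.
The code is NOT MDS (slack = 6 > 0).
Description: the claimed parameters are [15, 7, 3]_7; such a code would be non-MDS.
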